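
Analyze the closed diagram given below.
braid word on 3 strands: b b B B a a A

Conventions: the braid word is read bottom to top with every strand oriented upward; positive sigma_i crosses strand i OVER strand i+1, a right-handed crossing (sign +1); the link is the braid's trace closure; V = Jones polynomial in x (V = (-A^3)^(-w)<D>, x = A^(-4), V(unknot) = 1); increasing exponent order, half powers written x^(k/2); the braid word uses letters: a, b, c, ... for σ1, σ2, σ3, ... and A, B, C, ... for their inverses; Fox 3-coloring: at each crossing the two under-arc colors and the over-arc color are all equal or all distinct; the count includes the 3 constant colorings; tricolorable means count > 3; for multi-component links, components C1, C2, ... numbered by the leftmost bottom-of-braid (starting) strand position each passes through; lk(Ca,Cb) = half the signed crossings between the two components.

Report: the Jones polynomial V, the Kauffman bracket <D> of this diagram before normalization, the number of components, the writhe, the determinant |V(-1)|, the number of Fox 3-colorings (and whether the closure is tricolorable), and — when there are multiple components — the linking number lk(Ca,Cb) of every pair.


V(x) = -x^(-1/2) - x^(1/2)
bracket: A + A^5, w = +1
2 components, writhe +1, over 7 crossings
lk(C1,C2) = 0
det 0, colorings 9 of 3^7 — tricolorable
observation: span 1 respects span(V) <= c + mu - 1 = 8 for this 2-component diagram


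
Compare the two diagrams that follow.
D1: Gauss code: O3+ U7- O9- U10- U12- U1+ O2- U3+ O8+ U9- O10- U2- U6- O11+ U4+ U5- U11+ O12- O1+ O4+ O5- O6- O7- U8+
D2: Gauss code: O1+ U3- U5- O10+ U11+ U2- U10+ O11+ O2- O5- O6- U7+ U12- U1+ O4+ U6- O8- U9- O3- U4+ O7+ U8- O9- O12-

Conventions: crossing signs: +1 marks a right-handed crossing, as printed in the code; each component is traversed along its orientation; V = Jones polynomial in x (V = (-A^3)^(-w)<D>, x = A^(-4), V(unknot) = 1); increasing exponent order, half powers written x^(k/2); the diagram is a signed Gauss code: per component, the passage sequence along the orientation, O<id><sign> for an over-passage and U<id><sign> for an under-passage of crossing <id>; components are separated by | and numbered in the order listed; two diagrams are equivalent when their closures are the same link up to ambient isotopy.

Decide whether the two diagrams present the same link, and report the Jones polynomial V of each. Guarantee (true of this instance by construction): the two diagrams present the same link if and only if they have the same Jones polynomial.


same link: yes
V(D1) = x^-5 - 2x^-4 + 2x^-3 - 2x^-2 + 2x^-1 - 1 + x  [12 crossings, <D> = A^-10 - A^-6 + 2A^-2 - 2A^2 + 2A^6 - 2A^10 + A^14, w = -2]
D2 (bracket A^-10 - A^-6 + 2A^-2 - 2A^2 + 2A^6 - 2A^10 + A^14; 12 crossings at w = -2): V = x^-5 - 2x^-4 + 2x^-3 - 2x^-2 + 2x^-1 - 1 + x
note: from 12 to 12 crossings by R-moves: one link, two diagrams


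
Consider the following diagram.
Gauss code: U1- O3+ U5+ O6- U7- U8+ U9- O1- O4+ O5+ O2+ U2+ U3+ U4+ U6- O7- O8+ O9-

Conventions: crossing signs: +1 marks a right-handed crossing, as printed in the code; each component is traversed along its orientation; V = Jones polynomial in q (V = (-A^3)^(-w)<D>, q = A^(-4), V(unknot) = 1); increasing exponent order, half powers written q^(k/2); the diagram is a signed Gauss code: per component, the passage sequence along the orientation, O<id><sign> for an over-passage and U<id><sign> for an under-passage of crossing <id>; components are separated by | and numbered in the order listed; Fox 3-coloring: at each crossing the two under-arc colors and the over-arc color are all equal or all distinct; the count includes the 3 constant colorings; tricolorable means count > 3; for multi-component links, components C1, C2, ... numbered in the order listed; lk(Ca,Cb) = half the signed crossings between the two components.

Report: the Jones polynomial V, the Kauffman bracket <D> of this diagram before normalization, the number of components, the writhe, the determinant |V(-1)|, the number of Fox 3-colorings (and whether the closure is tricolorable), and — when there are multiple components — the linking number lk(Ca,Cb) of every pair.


V = 1
<D> = -A^3 (w = +1)
1 component over 9 crossings, w = +1
3 Fox colorings among 3^9, |V(-1)| = 1: not tricolorable
why: |V(-1)| = 1: so not tricolorable, since 3 does not divide 1


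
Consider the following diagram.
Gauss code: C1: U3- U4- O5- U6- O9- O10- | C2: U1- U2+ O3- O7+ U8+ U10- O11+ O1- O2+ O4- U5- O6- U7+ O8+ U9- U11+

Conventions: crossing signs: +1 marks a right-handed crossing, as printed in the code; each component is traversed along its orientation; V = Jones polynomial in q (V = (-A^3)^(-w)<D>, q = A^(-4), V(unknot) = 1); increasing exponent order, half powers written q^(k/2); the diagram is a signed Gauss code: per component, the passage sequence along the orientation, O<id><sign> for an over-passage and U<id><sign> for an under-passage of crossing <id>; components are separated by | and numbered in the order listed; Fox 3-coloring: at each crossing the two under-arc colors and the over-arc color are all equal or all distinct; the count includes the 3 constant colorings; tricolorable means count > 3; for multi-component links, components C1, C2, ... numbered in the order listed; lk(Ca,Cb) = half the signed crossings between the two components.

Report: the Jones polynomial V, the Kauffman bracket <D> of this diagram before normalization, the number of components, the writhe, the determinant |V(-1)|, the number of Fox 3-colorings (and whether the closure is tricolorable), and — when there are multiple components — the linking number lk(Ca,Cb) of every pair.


V = -q^(-13/2) + q^(-11/2) - 2q^(-9/2) + 2q^(-7/2) - 3q^(-5/2) + 2q^(-3/2) - 2q^(-1/2) + q^(1/2)
<D> = -A^-11 + 2A^-7 - 2A^-3 + 3A - 2A^5 + 2A^9 - A^13 + A^17 (w = -3)
2 components over 11 crossings, w = -3
lk(C1,C2): -3
3 Fox colorings among 3^11, |V(-1)| = 14: not tricolorable
why: det 14 = |V(-1)|; not divisible by 3, so not tricolorable


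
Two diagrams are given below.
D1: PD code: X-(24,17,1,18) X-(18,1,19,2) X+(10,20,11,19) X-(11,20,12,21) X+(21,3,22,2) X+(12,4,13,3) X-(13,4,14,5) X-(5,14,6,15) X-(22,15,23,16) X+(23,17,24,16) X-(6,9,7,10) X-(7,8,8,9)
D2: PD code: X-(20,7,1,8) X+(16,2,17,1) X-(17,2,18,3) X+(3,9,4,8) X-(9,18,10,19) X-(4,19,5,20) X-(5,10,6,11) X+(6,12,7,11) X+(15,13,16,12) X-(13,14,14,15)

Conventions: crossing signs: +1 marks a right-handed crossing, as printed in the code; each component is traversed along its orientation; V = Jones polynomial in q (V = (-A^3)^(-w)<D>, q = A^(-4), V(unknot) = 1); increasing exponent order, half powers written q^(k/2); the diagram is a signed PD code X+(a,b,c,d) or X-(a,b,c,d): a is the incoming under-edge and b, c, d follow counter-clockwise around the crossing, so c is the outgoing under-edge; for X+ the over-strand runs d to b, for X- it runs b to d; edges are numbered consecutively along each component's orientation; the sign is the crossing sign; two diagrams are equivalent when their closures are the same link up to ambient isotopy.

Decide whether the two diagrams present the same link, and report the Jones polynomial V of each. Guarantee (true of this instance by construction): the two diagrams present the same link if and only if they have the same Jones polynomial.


equivalent: yes
V(D1) = 1  (w -4, c 12, <D> = A^-12)
D2 (bracket A^-6; 10 crossings at w = -2): V = 1
why: from 12 to 10 crossings by R-moves: one link, two diagrams


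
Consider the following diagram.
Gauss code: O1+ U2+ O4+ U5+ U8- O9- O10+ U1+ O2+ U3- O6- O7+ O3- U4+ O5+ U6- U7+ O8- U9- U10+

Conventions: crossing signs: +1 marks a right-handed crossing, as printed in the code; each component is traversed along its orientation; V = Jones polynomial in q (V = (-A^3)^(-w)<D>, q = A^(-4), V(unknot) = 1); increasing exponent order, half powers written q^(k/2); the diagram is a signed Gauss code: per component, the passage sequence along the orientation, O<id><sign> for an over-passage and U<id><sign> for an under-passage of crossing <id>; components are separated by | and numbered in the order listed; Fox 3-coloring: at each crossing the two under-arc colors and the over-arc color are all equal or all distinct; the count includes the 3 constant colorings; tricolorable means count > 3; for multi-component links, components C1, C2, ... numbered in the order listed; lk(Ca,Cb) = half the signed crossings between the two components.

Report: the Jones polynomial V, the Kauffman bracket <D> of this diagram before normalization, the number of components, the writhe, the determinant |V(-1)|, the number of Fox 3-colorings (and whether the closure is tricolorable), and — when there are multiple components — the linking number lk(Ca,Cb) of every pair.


Jones polynomial: V(q) = q + q^3 - q^4
<D> = -A^-10 + A^-6 + A^2; writhe +2
components 1, writhe +2 (10 crossings)
3-colorings: 9 of 3^10, det 3 — tricolorable
note: V spans 3 powers of q: at least 3 crossings in any diagram


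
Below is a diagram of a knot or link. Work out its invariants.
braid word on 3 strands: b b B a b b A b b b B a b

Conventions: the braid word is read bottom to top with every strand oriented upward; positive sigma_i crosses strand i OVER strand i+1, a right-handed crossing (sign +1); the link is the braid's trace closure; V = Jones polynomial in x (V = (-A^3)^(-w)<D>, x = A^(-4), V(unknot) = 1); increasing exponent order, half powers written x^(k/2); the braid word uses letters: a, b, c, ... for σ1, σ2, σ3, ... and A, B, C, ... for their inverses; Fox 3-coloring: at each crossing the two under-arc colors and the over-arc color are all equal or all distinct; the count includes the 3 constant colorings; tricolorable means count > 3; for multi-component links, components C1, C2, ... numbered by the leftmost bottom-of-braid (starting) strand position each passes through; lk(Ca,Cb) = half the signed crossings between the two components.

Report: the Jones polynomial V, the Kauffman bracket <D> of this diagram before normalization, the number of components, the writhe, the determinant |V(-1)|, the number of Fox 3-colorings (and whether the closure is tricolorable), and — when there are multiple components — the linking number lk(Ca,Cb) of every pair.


Jones polynomial: V(x) = -x^(5/2) - x^(9/2) + x^(11/2) - x^(13/2) + x^(15/2) - x^(17/2)
<D> = A^-13 - A^-9 + A^-5 - A^-1 + A^3 + A^11; writhe +7
components 2, writhe +7 (13 crossings)
linking number lk(C1,C2) = +3
3-colorings: 9 of 3^13, det 6 — tricolorable
note: span 6 respects span(V) <= c + mu - 1 = 14 for this 2-component diagram


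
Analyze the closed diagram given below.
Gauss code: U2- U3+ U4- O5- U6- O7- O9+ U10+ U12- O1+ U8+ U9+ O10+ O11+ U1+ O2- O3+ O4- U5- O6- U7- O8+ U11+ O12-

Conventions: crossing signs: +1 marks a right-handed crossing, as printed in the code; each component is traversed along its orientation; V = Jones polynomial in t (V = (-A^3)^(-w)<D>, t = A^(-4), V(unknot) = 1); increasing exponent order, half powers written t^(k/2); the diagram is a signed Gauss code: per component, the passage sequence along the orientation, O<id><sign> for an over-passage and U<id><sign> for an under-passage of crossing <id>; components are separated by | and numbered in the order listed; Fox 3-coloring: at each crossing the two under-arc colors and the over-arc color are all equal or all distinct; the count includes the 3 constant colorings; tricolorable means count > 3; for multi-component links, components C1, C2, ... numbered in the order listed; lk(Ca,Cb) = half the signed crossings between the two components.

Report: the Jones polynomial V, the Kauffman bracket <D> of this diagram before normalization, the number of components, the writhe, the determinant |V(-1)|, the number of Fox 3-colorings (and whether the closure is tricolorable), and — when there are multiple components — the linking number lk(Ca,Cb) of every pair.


Jones polynomial: V(t) = -t^-4 + t^-3 - t^-2 + 2t^-1 - 1 + 2t - t^2 + t^3 - t^4
<D> = -A^-16 + A^-12 - A^-8 + 2A^-4 - 1 + 2A^4 - A^8 + A^12 - A^16; writhe 0
components 1, writhe 0 (12 crossings)
3-colorings: 3 of 3^12, det 11 — not tricolorable
note: V is palindromic (span 8, det 11): t -> 1/t fixes it; necessary, not sufficient, for amphichirality


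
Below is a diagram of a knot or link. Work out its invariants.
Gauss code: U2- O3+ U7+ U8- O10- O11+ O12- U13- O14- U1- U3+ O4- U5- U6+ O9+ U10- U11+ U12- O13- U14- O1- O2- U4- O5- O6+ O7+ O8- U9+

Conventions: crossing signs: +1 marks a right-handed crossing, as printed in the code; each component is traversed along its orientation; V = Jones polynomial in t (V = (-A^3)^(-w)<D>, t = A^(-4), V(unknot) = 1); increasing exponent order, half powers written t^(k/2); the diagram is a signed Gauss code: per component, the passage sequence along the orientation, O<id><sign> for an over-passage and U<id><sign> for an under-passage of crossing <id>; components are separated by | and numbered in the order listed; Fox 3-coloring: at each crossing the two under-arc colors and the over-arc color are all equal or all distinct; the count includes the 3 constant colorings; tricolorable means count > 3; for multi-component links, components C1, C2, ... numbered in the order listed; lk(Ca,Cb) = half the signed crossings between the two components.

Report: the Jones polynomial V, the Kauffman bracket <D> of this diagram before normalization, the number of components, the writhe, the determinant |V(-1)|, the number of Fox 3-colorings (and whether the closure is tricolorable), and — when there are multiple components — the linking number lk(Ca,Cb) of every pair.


V = -t^-4 + t^-3 + t^-1
<D> = A^-8 + 1 - A^4 (w = -4)
1 component over 14 crossings, w = -4
9 Fox colorings among 3^14, |V(-1)| = 3: tricolorable
why: the span of V is 3, forcing >= 3 crossings in any diagram


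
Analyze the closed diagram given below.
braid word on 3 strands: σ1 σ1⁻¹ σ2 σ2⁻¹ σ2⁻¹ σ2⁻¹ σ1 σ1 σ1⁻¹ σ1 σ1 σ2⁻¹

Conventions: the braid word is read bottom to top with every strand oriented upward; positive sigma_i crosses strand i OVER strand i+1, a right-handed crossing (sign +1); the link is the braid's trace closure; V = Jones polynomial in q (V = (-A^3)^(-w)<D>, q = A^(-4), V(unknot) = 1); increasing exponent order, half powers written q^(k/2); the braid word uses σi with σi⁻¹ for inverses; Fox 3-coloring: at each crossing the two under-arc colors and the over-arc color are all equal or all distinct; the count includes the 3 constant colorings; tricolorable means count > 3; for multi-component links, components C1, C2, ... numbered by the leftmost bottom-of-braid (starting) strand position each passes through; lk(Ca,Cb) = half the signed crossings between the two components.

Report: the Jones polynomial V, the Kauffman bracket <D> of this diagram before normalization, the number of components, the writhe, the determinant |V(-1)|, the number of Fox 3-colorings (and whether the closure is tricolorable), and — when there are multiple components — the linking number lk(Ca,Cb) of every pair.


Jones polynomial: V(q) = -q^-3 + q^-2 - q^-1 + 3 - q + q^2 - q^3
<D> = -A^-12 + A^-8 - A^-4 + 3 - A^4 + A^8 - A^12; writhe 0
components 1, writhe 0 (12 crossings)
3-colorings: 27 of 3^12, det 9 — tricolorable
note: det 9 = |V(-1)|; divisible by 3, so tricolorable


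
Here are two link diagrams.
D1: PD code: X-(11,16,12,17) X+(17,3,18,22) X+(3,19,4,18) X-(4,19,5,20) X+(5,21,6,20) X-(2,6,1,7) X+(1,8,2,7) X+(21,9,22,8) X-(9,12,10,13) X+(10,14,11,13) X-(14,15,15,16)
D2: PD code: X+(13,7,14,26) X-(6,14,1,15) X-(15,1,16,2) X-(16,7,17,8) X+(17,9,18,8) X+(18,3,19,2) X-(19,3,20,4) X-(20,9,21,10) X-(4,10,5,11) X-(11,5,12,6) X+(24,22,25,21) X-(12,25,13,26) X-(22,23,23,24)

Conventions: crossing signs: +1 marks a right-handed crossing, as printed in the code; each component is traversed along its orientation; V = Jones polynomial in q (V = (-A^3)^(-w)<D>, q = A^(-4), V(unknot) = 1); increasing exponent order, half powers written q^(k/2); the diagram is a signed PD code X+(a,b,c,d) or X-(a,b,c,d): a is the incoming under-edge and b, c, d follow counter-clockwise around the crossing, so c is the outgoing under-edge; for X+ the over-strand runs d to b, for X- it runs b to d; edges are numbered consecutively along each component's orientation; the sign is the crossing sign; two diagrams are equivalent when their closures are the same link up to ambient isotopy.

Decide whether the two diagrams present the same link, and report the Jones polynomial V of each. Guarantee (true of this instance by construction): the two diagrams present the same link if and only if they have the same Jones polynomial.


equivalent: no
D1 (bracket -A^-15 + A^-7 + A^-3 + A; 11 crossings at w = +1): V = -q^(1/2) - q^(3/2) - q^(5/2) + q^(9/2)
V(D2) = -q^(-11/2) + q^(-9/2) - q^(-7/2) - q^(-3/2)  [13 crossings, <D> = A^-9 + A^-1 - A^3 + A^7, w = -5]
observation: 2 classes among 2 diagrams; unequal V(q) rules out equality


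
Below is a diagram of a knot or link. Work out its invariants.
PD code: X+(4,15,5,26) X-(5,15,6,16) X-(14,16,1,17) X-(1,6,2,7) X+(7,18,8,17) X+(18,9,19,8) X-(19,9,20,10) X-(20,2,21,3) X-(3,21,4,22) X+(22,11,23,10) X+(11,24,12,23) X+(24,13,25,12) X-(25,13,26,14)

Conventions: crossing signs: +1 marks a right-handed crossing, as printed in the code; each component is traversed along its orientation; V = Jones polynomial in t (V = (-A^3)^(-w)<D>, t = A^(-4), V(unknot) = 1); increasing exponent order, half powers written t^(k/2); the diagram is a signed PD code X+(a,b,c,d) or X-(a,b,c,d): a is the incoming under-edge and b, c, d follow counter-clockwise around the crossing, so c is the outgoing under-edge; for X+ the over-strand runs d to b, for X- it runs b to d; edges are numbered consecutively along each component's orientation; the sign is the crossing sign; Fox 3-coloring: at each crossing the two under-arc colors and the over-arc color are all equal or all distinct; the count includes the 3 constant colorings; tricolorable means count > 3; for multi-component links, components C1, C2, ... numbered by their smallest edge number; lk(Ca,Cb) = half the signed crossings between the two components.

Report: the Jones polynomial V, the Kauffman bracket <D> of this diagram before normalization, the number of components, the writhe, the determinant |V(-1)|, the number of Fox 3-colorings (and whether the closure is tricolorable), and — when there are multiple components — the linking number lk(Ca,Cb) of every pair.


V = t^(-7/2) - 2t^(-5/2) + t^(-3/2) - 2t^(-1/2) + t^(1/2) - t^(3/2)
<D> = A^-9 - A^-5 + 2A^-1 - A^3 + 2A^7 - A^11 (w = -1)
2 components over 13 crossings, w = -1
lk(C1,C2): 0
3 Fox colorings among 3^13, |V(-1)| = 8: not tricolorable
why: all 2 components of this link are unlinked algebraically


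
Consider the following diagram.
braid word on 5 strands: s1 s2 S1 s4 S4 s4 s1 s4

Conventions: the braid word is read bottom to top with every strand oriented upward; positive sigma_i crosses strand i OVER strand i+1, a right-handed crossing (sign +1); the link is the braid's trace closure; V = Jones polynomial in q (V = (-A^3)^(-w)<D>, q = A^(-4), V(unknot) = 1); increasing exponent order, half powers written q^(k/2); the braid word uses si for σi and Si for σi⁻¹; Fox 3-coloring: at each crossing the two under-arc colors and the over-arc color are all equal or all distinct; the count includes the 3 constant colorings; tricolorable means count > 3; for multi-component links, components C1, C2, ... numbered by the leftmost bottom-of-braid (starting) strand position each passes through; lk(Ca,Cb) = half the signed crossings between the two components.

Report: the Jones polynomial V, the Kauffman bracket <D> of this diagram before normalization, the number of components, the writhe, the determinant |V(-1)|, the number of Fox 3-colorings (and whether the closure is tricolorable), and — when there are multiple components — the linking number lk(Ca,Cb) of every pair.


V = 1 + q + q^2 + q^3
<D> = 1 + A^4 + A^8 + A^12 (w = +4)
3 components over 8 crossings, w = +4
lk(C1,C2): 0
lk(C1,C3) = 0
linking number lk(C2,C3) = +1
9 Fox colorings among 3^8, |V(-1)| = 0: tricolorable
why: free reduction leaves σ1 σ2 σ1⁻¹ σ4 σ1 σ4 of the original 8 letters


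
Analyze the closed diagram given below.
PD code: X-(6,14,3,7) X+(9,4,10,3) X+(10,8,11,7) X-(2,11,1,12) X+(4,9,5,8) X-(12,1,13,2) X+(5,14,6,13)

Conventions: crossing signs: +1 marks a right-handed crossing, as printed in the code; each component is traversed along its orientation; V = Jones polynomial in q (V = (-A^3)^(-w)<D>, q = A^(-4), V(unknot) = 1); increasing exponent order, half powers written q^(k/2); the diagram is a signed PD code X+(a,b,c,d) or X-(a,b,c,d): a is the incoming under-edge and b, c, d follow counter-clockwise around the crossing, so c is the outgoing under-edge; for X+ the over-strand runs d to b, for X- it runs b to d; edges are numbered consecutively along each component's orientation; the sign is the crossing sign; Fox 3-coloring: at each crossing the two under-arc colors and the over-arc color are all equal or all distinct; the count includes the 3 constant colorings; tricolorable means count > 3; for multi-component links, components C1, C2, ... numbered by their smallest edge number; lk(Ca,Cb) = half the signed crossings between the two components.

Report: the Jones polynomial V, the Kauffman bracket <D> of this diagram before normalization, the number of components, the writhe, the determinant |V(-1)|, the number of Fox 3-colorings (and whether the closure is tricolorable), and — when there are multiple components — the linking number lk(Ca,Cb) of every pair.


V(q) = q^-2 + 2 + q^2
bracket: -A^-5 - 2A^3 - A^11, w = +1
3 components, writhe +1, over 7 crossings
lk(C1,C2) = 0
linking number lk(C1,C3) = -1
lk(C2,C3): +1
det 4, colorings 3 of 3^7 — not tricolorable
observation: palindromic: swapping q for 1/q fixes V


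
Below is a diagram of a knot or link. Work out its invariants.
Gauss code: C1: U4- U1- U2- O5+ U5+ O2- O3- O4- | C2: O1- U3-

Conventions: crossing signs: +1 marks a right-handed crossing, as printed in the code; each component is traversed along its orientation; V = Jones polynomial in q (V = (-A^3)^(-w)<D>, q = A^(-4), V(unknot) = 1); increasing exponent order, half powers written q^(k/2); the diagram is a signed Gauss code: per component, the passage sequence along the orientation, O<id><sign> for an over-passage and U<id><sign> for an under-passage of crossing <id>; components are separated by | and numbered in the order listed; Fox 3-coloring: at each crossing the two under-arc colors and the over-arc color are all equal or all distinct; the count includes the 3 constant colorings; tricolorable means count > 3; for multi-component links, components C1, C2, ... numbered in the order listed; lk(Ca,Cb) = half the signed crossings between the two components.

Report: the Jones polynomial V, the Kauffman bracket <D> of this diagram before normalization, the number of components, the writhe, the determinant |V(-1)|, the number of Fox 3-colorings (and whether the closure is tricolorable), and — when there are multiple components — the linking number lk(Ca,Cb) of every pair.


V = -q^(-5/2) - q^(-1/2)
<D> = A^-7 + A (w = -3)
2 components over 5 crossings, w = -3
lk(C1,C2): -1
3 Fox colorings among 3^5, |V(-1)| = 2: not tricolorable
why: summing lk over 1 pair gives -1


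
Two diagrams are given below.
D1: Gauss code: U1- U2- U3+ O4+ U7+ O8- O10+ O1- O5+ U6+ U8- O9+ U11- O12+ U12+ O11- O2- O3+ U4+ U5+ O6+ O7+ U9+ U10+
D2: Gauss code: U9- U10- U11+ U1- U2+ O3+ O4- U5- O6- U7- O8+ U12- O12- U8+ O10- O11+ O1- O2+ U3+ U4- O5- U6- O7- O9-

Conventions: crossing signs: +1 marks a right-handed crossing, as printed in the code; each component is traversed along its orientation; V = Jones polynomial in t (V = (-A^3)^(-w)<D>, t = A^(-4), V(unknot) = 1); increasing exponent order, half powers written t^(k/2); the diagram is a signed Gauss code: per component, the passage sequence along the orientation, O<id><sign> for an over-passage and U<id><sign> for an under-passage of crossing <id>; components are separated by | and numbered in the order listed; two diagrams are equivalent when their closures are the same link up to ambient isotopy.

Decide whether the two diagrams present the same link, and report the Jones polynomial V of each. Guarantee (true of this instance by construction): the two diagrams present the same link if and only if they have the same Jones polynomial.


same link: no
V(D1) = t - t^2 + 2t^3 - t^4 + t^5 - t^6  [12 crossings, <D> = -A^-12 + A^-8 - A^-4 + 2 - A^4 + A^8, w = +4]
V(D2) = -t^-4 + t^-3 + t^-1  (w -4, c 12, <D> = A^-8 + 1 - A^4)
note: comparing 2 Jones polynomials yields 2 groups


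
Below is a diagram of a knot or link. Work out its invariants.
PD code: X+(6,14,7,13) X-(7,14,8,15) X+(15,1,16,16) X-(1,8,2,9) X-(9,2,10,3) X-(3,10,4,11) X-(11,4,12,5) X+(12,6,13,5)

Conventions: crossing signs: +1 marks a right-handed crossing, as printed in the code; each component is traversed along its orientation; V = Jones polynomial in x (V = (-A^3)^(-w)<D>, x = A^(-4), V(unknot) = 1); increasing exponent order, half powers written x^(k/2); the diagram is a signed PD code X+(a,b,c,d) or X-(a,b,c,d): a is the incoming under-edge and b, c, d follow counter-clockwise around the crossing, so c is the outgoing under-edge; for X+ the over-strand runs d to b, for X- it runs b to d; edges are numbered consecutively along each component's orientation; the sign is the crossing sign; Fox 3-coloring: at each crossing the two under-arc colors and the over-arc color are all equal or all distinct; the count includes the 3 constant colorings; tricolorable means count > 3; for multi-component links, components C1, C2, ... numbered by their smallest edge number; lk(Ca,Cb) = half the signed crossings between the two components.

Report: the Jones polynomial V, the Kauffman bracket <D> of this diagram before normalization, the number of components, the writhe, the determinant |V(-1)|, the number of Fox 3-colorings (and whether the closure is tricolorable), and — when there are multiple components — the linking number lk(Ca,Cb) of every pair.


V(x) = -x^-4 + x^-3 + x^-1
bracket: A^-2 + A^6 - A^10, w = -2
1 component, writhe -2, over 8 crossings
det 3, colorings 9 of 3^8 — tricolorable
observation: w = -2 shifts under R1 moves; the (-A^3)^(2) factor cancels that in V


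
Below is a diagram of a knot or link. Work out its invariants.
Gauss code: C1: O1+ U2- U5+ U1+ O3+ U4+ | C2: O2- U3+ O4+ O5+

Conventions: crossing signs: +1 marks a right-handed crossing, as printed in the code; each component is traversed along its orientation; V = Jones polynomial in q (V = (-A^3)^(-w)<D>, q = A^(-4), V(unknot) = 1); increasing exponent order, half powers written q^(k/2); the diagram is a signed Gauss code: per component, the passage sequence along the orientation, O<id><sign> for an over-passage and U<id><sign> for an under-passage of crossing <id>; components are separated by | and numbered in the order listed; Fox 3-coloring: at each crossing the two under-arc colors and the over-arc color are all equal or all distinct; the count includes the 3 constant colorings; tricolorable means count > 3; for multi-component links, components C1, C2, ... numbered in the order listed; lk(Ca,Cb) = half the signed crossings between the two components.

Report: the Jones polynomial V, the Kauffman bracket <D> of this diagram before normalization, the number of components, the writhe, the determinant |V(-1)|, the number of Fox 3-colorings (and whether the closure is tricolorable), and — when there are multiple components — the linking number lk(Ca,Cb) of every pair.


V(q) = -q^(1/2) - q^(5/2)
bracket: A^-1 + A^7, w = +3
2 components, writhe +3, over 5 crossings
lk(C1,C2) = +1
det 2, colorings 3 of 3^5 — not tricolorable
observation: span 2 respects span(V) <= c + mu - 1 = 6 for this 2-component diagram


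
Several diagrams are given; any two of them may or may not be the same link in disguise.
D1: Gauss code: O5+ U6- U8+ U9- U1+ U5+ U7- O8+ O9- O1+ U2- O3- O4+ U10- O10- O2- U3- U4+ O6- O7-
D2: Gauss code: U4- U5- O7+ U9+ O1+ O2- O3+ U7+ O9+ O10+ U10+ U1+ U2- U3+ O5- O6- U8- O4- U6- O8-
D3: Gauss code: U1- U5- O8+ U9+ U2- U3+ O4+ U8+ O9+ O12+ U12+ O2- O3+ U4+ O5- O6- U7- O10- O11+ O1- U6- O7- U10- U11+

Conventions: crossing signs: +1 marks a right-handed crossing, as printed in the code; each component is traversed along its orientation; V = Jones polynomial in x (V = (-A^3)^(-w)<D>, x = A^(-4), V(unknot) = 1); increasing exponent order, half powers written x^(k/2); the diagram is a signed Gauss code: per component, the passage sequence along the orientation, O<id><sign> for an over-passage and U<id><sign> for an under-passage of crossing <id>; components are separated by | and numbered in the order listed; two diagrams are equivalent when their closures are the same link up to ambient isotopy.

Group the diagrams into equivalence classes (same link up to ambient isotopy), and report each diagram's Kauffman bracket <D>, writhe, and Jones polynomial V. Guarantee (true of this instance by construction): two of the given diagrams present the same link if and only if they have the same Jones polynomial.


grouping into links: {D1} | {D2, D3}
V(D1) = 1  (w -2, c 10, <D> = A^-6)
V(D2) = -x^-3 + x^-2 - x^-1 + 3 - x + x^2 - x^3  (w 0, c 10, <D> = -A^-12 + A^-8 - A^-4 + 3 - A^4 + A^8 - A^12)
V(D3) = -x^-3 + x^-2 - x^-1 + 3 - x + x^2 - x^3  (w 0, c 12, <D> = -A^-12 + A^-8 - A^-4 + 3 - A^4 + A^8 - A^12)
key observation: V(x) takes 2 values over 3 diagrams, fixing the grouping


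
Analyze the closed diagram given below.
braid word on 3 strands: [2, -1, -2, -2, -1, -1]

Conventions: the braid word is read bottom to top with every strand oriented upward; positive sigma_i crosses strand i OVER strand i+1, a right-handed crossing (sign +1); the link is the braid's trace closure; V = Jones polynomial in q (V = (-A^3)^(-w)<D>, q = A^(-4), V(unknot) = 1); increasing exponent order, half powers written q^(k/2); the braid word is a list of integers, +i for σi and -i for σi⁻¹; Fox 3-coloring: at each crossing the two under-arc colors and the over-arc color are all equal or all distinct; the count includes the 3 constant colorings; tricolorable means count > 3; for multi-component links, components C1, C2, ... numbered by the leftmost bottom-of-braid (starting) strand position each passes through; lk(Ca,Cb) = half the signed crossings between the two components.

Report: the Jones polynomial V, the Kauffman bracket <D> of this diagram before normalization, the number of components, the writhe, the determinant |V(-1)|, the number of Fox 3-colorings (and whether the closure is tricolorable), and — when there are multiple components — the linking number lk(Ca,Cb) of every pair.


Jones polynomial: V(q) = -q^-6 + q^-5 - q^-4 + 2q^-3 - q^-2 + q^-1
<D> = A^-8 - A^-4 + 2 - A^4 + A^8 - A^12; writhe -4
components 1, writhe -4 (6 crossings)
3-colorings: 3 of 3^6, det 7 — not tricolorable
note: |V(-1)| = 7: so not tricolorable, since 3 does not divide 7


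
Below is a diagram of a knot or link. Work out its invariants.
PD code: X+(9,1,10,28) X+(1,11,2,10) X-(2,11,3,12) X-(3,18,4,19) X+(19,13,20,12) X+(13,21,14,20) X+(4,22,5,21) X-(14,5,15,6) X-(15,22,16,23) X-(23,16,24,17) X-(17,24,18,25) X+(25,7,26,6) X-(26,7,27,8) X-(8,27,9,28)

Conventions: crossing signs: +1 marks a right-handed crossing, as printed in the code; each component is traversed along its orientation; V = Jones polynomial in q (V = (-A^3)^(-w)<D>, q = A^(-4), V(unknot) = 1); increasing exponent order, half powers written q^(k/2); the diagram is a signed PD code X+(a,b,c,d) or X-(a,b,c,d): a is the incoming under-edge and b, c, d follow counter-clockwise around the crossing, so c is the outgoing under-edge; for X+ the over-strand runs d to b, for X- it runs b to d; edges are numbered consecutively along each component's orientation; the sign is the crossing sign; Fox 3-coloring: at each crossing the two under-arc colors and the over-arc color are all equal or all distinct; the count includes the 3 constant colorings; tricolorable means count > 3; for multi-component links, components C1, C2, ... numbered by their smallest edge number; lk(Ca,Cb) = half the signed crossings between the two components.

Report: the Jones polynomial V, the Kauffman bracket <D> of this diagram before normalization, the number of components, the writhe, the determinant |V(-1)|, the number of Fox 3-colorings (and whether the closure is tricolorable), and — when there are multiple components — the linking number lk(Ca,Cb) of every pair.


V = q^-5 - 2q^-4 + 2q^-3 - 2q^-2 + 2q^-1 - 1 + q
<D> = A^-10 - A^-6 + 2A^-2 - 2A^2 + 2A^6 - 2A^10 + A^14 (w = -2)
1 component over 14 crossings, w = -2
3 Fox colorings among 3^14, |V(-1)| = 11: not tricolorable
why: w = -2 (over 14 crossings) is diagram-only; (-A^3)^(2) removes it from V


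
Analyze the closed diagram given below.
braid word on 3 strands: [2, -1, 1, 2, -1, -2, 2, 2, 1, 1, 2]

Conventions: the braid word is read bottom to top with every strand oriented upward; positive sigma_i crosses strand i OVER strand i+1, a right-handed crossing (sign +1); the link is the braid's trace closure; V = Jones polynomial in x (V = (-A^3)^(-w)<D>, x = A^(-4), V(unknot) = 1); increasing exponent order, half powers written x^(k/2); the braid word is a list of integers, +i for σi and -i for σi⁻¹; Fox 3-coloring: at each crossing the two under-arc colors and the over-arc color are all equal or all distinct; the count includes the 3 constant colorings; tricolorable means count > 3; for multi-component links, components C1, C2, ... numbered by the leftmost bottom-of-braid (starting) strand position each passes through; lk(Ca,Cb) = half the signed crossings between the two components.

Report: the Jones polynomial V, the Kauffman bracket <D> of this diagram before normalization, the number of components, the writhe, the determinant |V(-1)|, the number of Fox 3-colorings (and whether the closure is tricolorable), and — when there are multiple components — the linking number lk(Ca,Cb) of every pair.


V(x) = -x^(3/2) + x^(5/2) - 2x^(7/2) + 2x^(9/2) - 2x^(11/2) + x^(13/2) - x^(15/2)
bracket: A^-15 - A^-11 + 2A^-7 - 2A^-3 + 2A - A^5 + A^9, w = +5
2 components, writhe +5, over 11 crossings
lk(C1,C2) = +3
det 10, colorings 3 of 3^11 — not tricolorable
observation: inverse pairs cancel, leaving σ2 σ2 σ1⁻¹ σ2 σ1 σ1 σ2


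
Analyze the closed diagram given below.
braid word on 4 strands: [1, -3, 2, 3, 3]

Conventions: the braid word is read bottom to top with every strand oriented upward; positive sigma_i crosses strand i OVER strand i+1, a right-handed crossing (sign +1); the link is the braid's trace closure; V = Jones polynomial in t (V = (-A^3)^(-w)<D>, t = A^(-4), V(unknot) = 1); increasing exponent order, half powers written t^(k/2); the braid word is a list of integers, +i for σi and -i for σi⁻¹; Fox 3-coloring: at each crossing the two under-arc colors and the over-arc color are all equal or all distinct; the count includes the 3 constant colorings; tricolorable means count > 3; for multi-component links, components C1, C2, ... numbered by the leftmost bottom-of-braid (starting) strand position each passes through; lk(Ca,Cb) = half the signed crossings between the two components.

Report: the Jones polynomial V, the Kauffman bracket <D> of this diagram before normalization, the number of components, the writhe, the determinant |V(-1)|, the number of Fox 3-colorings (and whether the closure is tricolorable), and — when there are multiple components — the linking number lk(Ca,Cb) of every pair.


V(t) = 1
bracket: -A^9, w = +3
1 component, writhe +3, over 5 crossings
det 1, colorings 3 of 3^5 — not tricolorable
observation: w = +3 (over 5 crossings) is diagram-only; (-A^3)^(-3) removes it from V


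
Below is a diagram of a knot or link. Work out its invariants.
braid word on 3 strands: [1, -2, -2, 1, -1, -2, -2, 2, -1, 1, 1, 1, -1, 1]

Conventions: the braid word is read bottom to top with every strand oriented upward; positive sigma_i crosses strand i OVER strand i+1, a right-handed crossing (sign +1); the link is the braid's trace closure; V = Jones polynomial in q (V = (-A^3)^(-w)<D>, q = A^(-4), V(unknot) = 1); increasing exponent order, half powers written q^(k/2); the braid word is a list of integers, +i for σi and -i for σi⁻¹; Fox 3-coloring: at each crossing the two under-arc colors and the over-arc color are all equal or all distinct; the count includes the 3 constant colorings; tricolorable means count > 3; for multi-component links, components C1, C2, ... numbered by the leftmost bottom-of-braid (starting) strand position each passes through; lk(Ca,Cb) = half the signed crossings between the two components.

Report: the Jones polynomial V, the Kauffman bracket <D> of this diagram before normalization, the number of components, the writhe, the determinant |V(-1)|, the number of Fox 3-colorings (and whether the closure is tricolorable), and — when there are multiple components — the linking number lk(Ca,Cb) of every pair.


V(q) = -q^-3 + q^-2 - q^-1 + 3 - q + q^2 - q^3
bracket: -A^-12 + A^-8 - A^-4 + 3 - A^4 + A^8 - A^12, w = 0
1 component, writhe 0, over 14 crossings
det 9, colorings 27 of 3^14 — tricolorable
observation: w = 0 (over 14 crossings) is diagram-only; (-A^3)^(0) removes it from V


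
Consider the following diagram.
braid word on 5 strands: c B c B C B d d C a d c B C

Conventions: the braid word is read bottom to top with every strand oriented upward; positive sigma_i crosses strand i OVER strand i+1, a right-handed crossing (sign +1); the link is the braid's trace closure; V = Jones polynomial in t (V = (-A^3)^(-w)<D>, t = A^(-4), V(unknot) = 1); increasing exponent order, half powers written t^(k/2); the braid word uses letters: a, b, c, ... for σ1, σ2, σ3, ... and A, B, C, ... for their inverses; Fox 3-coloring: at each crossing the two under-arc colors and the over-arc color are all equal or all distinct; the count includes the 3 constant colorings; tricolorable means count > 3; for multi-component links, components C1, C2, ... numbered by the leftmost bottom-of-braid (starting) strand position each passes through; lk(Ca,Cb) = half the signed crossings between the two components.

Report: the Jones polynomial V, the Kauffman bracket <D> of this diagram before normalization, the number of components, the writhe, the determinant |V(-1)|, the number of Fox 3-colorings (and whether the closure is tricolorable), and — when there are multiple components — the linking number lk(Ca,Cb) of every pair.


V = -t^-3 + t^-2 - t^-1 + 3 - t + t^2 - t^3
<D> = -A^-12 + A^-8 - A^-4 + 3 - A^4 + A^8 - A^12 (w = 0)
1 component over 14 crossings, w = 0
27 Fox colorings among 3^14, |V(-1)| = 9: tricolorable
why: w = 0 shifts under R1 moves; the (-A^3)^(0) factor cancels that in V


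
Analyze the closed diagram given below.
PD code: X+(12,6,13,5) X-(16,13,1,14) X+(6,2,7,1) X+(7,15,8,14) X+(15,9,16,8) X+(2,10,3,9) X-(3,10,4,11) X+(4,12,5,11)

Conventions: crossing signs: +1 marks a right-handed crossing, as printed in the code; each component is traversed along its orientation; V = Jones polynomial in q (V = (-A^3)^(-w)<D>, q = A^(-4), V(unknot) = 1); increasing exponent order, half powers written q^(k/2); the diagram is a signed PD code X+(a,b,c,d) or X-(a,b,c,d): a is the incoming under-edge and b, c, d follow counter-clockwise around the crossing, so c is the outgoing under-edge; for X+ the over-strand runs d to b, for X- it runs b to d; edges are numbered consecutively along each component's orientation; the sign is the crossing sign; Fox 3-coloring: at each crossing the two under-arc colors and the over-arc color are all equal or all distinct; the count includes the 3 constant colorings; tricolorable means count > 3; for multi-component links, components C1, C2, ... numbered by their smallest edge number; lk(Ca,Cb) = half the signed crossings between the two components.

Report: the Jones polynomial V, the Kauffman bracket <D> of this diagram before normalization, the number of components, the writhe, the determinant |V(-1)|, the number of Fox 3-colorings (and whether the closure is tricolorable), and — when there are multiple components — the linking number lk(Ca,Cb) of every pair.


V = q - q^2 + 2q^3 - q^4 + q^5 - q^6
<D> = -A^-12 + A^-8 - A^-4 + 2 - A^4 + A^8 (w = +4)
1 component over 8 crossings, w = +4
3 Fox colorings among 3^8, |V(-1)| = 7: not tricolorable
why: w = +4 shifts under R1 moves; the (-A^3)^(-4) factor cancels that in V
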